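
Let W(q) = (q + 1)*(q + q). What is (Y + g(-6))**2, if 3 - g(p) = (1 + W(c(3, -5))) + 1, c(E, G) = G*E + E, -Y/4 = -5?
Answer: 59049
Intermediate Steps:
Y = 20 (Y = -4*(-5) = 20)
c(E, G) = E + E*G (c(E, G) = E*G + E = E + E*G)
W(q) = 2*q*(1 + q) (W(q) = (1 + q)*(2*q) = 2*q*(1 + q))
g(p) = -263 (g(p) = 3 - ((1 + 2*(3*(1 - 5))*(1 + 3*(1 - 5))) + 1) = 3 - ((1 + 2*(3*(-4))*(1 + 3*(-4))) + 1) = 3 - ((1 + 2*(-12)*(1 - 12)) + 1) = 3 - ((1 + 2*(-12)*(-11)) + 1) = 3 - ((1 + 264) + 1) = 3 - (265 + 1) = 3 - 1*266 = 3 - 266 = -263)
(Y + g(-6))**2 = (20 - 263)**2 = (-243)**2 = 59049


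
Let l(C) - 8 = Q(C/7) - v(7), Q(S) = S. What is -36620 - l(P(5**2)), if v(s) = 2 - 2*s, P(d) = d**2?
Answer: -257105/7 ≈ -36729.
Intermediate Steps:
l(C) = 20 + C/7 (l(C) = 8 + (C/7 - (2 - 2*7)) = 8 + (C*(1/7) - (2 - 14)) = 8 + (C/7 - 1*(-12)) = 8 + (C/7 + 12) = 8 + (12 + C/7) = 20 + C/7)
-36620 - l(P(5**2)) = -36620 - (20 + (5**2)**2/7) = -36620 - (20 + (1/7)*25**2) = -36620 - (20 + (1/7)*625) = -36620 - (20 + 625/7) = -36620 - 1*765/7 = -36620 - 765/7 = -257105/7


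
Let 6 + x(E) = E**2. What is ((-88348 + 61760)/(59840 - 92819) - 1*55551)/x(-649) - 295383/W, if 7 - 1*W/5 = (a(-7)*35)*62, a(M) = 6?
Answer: 14486711632378/3286513571523 ≈ 4.4079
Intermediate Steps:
x(E) = -6 + E**2
W = -65065 (W = 35 - 5*6*35*62 = 35 - 1050*62 = 35 - 5*13020 = 35 - 65100 = -65065)
((-88348 + 61760)/(59840 - 92819) - 1*55551)/x(-649) - 295383/W = ((-88348 + 61760)/(59840 - 92819) - 1*55551)/(-6 + (-649)**2) - 295383/(-65065) = (-26588/(-32979) - 55551)/(-6 + 421201) - 295383*(-1/65065) = (-26588*(-1/32979) - 55551)/421195 + 26853/5915 = (26588/32979 - 55551)*(1/421195) + 26853/5915 = -1831989841/32979*1/421195 + 26853/5915 = -1831989841/13890589905 + 26853/5915 = 14486711632378/3286513571523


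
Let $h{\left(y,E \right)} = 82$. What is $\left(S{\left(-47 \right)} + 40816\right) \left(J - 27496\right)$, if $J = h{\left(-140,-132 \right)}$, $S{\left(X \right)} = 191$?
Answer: $-1124165898$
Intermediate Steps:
$J = 82$
$\left(S{\left(-47 \right)} + 40816\right) \left(J - 27496\right) = \left(191 + 40816\right) \left(82 - 27496\right) = 41007 \left(-27414\right) = -1124165898$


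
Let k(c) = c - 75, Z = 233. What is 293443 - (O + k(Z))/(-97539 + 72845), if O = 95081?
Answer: 7246376681/24694 ≈ 2.9345e+5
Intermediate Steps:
k(c) = -75 + c
293443 - (O + k(Z))/(-97539 + 72845) = 293443 - (95081 + (-75 + 233))/(-97539 + 72845) = 293443 - (95081 + 158)/(-24694) = 293443 - 95239*(-1)/24694 = 293443 - 1*(-95239/24694) = 293443 + 95239/24694 = 7246376681/24694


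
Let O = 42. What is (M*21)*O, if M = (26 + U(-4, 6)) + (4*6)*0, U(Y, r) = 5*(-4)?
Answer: 5292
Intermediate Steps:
U(Y, r) = -20
M = 6 (M = (26 - 20) + (4*6)*0 = 6 + 24*0 = 6 + 0 = 6)
(M*21)*O = (6*21)*42 = 126*42 = 5292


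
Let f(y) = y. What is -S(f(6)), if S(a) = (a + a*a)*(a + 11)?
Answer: -714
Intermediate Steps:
S(a) = (11 + a)*(a + a²) (S(a) = (a + a²)*(11 + a) = (11 + a)*(a + a²))
-S(f(6)) = -6*(11 + 6² + 12*6) = -6*(11 + 36 + 72) = -6*119 = -1*714 = -714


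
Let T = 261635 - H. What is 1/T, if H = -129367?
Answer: 1/391002 ≈ 2.5575e-6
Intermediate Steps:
T = 391002 (T = 261635 - 1*(-129367) = 261635 + 129367 = 391002)
1/T = 1/391002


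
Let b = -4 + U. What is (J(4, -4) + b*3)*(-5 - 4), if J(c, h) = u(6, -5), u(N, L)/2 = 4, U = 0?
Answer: 36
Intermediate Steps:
u(N, L) = 8 (u(N, L) = 2*4 = 8)
J(c, h) = 8
b = -4 (b = -4 + 0 = -4)
(J(4, -4) + b*3)*(-5 - 4) = (8 - 4*3)*(-5 - 4) = (8 - 12)*(-9) = -4*(-9) = 36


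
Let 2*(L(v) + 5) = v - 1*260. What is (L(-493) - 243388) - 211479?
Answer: -910497/2 ≈ -4.5525e+5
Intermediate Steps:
L(v) = -135 + v/2 (L(v) = -5 + (v - 1*260)/2 = -5 + (v - 260)/2 = -5 + (-260 + v)/2 = -5 + (-130 + v/2) = -135 + v/2)
(L(-493) - 243388) - 211479 = ((-135 + (1/2)*(-493)) - 243388) - 211479 = ((-135 - 493/2) - 243388) - 211479 = (-763/2 - 243388) - 211479 = -487539/2 - 211479 = -910497/2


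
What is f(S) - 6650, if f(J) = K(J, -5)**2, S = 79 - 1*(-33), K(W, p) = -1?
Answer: -6649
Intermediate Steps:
S = 112 (S = 79 + 33 = 112)
f(J) = 1 (f(J) = (-1)**2 = 1)
f(S) - 6650 = 1 - 6650 = -6649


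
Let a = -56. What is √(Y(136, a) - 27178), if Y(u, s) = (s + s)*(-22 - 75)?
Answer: I*√16314 ≈ 127.73*I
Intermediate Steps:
Y(u, s) = -194*s (Y(u, s) = (2*s)*(-97) = -194*s)
√(Y(136, a) - 27178) = √(-194*(-56) - 27178) = √(10864 - 27178) = √(-16314) = I*√16314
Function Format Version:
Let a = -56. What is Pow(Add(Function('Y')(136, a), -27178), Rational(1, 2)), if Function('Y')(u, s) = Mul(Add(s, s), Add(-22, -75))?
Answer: Mul(I, Pow(16314, Rational(1, 2))) ≈ Mul(127.73, I)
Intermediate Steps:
Function('Y')(u, s) = Mul(-194, s) (Function('Y')(u, s) = Mul(Mul(2, s), -97) = Mul(-194, s))
Pow(Add(Function('Y')(136, a), -27178), Rational(1, 2)) = Pow(Add(Mul(-194, -56), -27178), Rational(1, 2)) = Pow(Add(10864, -27178), Rational(1, 2)) = Pow(-16314, Rational(1, 2)) = Mul(I, Pow(16314, Rational(1, 2)))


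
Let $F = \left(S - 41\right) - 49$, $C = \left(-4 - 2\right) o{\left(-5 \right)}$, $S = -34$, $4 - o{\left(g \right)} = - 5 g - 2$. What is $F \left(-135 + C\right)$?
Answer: $2604$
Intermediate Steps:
$o{\left(g \right)} = 6 + 5 g$ ($o{\left(g \right)} = 4 - \left(- 5 g - 2\right) = 4 - \left(-2 - 5 g\right) = 4 + \left(2 + 5 g\right) = 6 + 5 g$)
$C = 114$ ($C = \left(-4 - 2\right) \left(6 + 5 \left(-5\right)\right) = - 6 \left(6 - 25\right) = \left(-6\right) \left(-19\right) = 114$)
$F = -124$ ($F = \left(-34 - 41\right) - 49 = -75 - 49 = -124$)
$F \left(-135 + C\right) = - 124 \left(-135 + 114\right) = \left(-124\right) \left(-21\right) = 2604$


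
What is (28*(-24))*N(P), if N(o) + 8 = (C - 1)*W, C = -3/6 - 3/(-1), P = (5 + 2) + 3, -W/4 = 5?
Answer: 25536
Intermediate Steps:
W = -20 (W = -4*5 = -20)
P = 10 (P = 7 + 3 = 10)
C = 5/2 (C = -3*⅙ - 3*(-1) = -½ + 3 = 5/2 ≈ 2.5000)
N(o) = -38 (N(o) = -8 + (5/2 - 1)*(-20) = -8 + (3/2)*(-20) = -8 - 30 = -38)
(28*(-24))*N(P) = (28*(-24))*(-38) = -672*(-38) = 25536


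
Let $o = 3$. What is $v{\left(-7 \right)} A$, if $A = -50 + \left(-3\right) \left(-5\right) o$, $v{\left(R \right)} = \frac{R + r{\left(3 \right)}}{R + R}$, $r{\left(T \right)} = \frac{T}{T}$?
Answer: $- \frac{15}{7} \approx -2.1429$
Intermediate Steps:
$r{\left(T \right)} = 1$
$v{\left(R \right)} = \frac{1 + R}{2 R}$ ($v{\left(R \right)} = \frac{R + 1}{R + R} = \frac{1 + R}{2 R}$)
$A = -5$ ($A = -50 + \left(-3\right) \left(-5\right) 3 = -50 + 15 \cdot 3 = -50 + 45 = -5$)
$v{\left(-7 \right)} A = \frac{1 - 7}{2 \left(-7\right)} \left(-5\right) = \frac{1}{2} \left(- \frac{1}{7}\right) \left(-6\right) \left(-5\right) = \frac{3}{7} \left(-5\right) = - \frac{15}{7}$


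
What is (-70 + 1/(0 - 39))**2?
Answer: 7458361/1521 ≈ 4903.6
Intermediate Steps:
(-70 + 1/(0 - 39))**2 = (-70 + 1/(-39))**2 = (-70 - 1/39)**2 = (-2731/39)**2 = 7458361/1521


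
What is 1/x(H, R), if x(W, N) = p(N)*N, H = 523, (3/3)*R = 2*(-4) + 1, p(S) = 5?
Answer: -1/35 ≈ -0.028571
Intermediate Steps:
R = -7 (R = 2*(-4) + 1 = -8 + 1 = -7)
x(W, N) = 5*N
1/x(H, R) = 1/(5*(-7)) = 1/(-35) = -1/35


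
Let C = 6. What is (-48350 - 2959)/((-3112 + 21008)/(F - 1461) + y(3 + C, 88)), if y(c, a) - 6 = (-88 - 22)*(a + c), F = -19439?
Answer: 268089525/55723874 ≈ 4.8110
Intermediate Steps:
y(c, a) = 6 - 110*a - 110*c (y(c, a) = 6 + (-88 - 22)*(a + c) = 6 - 110*(a + c) = 6 + (-110*a - 110*c) = 6 - 110*a - 110*c)
(-48350 - 2959)/((-3112 + 21008)/(F - 1461) + y(3 + C, 88)) = (-48350 - 2959)/((-3112 + 21008)/(-19439 - 1461) + (6 - 110*88 - 110*(3 + 6))) = -51309/(17896/(-20900) + (6 - 9680 - 110*9)) = -51309/(17896*(-1/20900) + (6 - 9680 - 990)) = -51309/(-4474/5225 - 10664) = -51309/(-55723874/5225) = -51309*(-5225/55723874) = 268089525/55723874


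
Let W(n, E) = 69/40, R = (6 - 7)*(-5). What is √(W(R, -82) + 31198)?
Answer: √12479890/20 ≈ 176.63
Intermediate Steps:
R = 5 (R = -1*(-5) = 5)
W(n, E) = 69/40 (W(n, E) = 69*(1/40) = 69/40)
√(W(R, -82) + 31198) = √(69/40 + 31198) = √(1247989/40) = √12479890/20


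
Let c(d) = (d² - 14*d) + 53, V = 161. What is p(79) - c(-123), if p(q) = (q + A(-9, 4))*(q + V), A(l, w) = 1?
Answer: 2296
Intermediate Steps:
c(d) = 53 + d² - 14*d
p(q) = (1 + q)*(161 + q) (p(q) = (q + 1)*(q + 161) = (1 + q)*(161 + q))
p(79) - c(-123) = (161 + 79² + 162*79) - (53 + (-123)² - 14*(-123)) = (161 + 6241 + 12798) - (53 + 15129 + 1722) = 19200 - 1*16904 = 19200 - 16904 = 2296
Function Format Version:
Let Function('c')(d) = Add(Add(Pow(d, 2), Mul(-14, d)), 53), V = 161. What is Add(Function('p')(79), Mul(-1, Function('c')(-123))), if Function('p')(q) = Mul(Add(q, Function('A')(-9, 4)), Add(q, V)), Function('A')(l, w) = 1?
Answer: 2296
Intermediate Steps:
Function('c')(d) = Add(53, Pow(d, 2), Mul(-14, d))
Function('p')(q) = Mul(Add(1, q), Add(161, q)) (Function('p')(q) = Mul(Add(q, 1), Add(q, 161)) = Mul(Add(1, q), Add(161, q)))
Add(Function('p')(79), Mul(-1, Function('c')(-123))) = Add(Add(161, Pow(79, 2), Mul(162, 79)), Mul(-1, Add(53, Pow(-123, 2), Mul(-14, -123)))) = Add(Add(161, 6241, 12798), Mul(-1, Add(53, 15129, 1722))) = Add(19200, Mul(-1, 16904)) = Add(19200, -16904) = 2296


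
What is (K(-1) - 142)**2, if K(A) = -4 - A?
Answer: 21025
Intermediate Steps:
(K(-1) - 142)**2 = ((-4 - 1*(-1)) - 142)**2 = ((-4 + 1) - 142)**2 = (-3 - 142)**2 = (-145)**2 = 21025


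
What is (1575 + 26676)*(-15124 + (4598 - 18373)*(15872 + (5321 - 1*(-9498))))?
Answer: -11944060867899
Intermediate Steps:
(1575 + 26676)*(-15124 + (4598 - 18373)*(15872 + (5321 - 1*(-9498)))) = 28251*(-15124 - 13775*(15872 + (5321 + 9498))) = 28251*(-15124 - 13775*(15872 + 14819)) = 28251*(-15124 - 13775*30691) = 28251*(-15124 - 422768525) = 28251*(-422783649) = -11944060867899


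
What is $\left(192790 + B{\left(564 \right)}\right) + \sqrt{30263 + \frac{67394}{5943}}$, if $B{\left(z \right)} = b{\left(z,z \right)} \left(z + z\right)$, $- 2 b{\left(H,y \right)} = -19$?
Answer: $203506 + \frac{\sqrt{1069266955029}}{5943} \approx 2.0368 \cdot 10^{5}$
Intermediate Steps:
$b{\left(H,y \right)} = \frac{19}{2}$ ($b{\left(H,y \right)} = \left(- \frac{1}{2}\right) \left(-19\right) = \frac{19}{2}$)
$B{\left(z \right)} = 19 z$ ($B{\left(z \right)} = \frac{19 \left(z + z\right)}{2} = \frac{19 \cdot 2 z}{2} = 19 z$)
$\left(192790 + B{\left(564 \right)}\right) + \sqrt{30263 + \frac{67394}{5943}} = \left(192790 + 19 \cdot 564\right) + \sqrt{30263 + \frac{67394}{5943}} = \left(192790 + 10716\right) + \sqrt{30263 + 67394 \cdot \frac{1}{5943}} = 203506 + \sqrt{30263 + \frac{67394}{5943}} = 203506 + \sqrt{\frac{179920403}{5943}} = 203506 + \frac{\sqrt{1069266955029}}{5943}$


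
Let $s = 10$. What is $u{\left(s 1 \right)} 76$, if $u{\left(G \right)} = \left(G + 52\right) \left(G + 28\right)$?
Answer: $179056$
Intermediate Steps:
$u{\left(G \right)} = \left(28 + G\right) \left(52 + G\right)$ ($u{\left(G \right)} = \left(52 + G\right) \left(28 + G\right) = \left(28 + G\right) \left(52 + G\right)$)
$u{\left(s 1 \right)} 76 = \left(1456 + \left(10 \cdot 1\right)^{2} + 80 \cdot 10 \cdot 1\right) 76 = \left(1456 + 10^{2} + 80 \cdot 10\right) 76 = \left(1456 + 100 + 800\right) 76 = 2356 \cdot 76 = 179056$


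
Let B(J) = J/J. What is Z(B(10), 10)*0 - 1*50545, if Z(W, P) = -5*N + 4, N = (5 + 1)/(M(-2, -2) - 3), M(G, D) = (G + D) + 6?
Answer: -50545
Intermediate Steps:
M(G, D) = 6 + D + G (M(G, D) = (D + G) + 6 = 6 + D + G)
B(J) = 1
N = -6 (N = (5 + 1)/((6 - 2 - 2) - 3) = 6/(2 - 3) = 6/(-1) = 6*(-1) = -6)
Z(W, P) = 34 (Z(W, P) = -5*(-6) + 4 = 30 + 4 = 34)
Z(B(10), 10)*0 - 1*50545 = 34*0 - 1*50545 = 0 - 50545 = -50545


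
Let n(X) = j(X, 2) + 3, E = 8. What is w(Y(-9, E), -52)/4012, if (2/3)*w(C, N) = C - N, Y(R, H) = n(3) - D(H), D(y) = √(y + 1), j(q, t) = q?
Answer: 165/8024 ≈ 0.020563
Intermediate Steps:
n(X) = 3 + X (n(X) = X + 3 = 3 + X)
D(y) = √(1 + y)
Y(R, H) = 6 - √(1 + H) (Y(R, H) = (3 + 3) - √(1 + H) = 6 - √(1 + H))
w(C, N) = -3*N/2 + 3*C/2 (w(C, N) = 3*(C - N)/2 = -3*N/2 + 3*C/2)
w(Y(-9, E), -52)/4012 = (-3/2*(-52) + 3*(6 - √(1 + 8))/2)/4012 = (78 + 3*(6 - √9)/2)*(1/4012) = (78 + 3*(6 - 1*3)/2)*(1/4012) = (78 + 3*(6 - 3)/2)*(1/4012) = (78 + (3/2)*3)*(1/4012) = (78 + 9/2)*(1/4012) = (165/2)*(1/4012) = 165/8024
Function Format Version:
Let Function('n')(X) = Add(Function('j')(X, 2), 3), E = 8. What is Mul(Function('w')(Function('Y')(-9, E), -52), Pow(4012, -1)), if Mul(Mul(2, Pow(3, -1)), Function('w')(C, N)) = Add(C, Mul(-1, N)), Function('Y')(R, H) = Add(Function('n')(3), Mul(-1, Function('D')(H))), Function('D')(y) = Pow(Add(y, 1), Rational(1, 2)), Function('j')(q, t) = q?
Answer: Rational(165, 8024) ≈ 0.020563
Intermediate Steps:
Function('n')(X) = Add(3, X) (Function('n')(X) = Add(X, 3) = Add(3, X))
Function('D')(y) = Pow(Add(1, y), Rational(1, 2))
Function('Y')(R, H) = Add(6, Mul(-1, Pow(Add(1, H), Rational(1, 2)))) (Function('Y')(R, H) = Add(Add(3, 3), Mul(-1, Pow(Add(1, H), Rational(1, 2)))) = Add(6, Mul(-1, Pow(Add(1, H), Rational(1, 2)))))
Function('w')(C, N) = Add(Mul(Rational(-3, 2), N), Mul(Rational(3, 2), C)) (Function('w')(C, N) = Mul(Rational(3, 2), Add(C, Mul(-1, N))) = Add(Mul(Rational(-3, 2), N), Mul(Rational(3, 2), C)))
Mul(Function('w')(Function('Y')(-9, E), -52), Pow(4012, -1)) = Mul(Add(Mul(Rational(-3, 2), -52), Mul(Rational(3, 2), Add(6, Mul(-1, Pow(Add(1, 8), Rational(1, 2)))))), Pow(4012, -1)) = Mul(Add(78, Mul(Rational(3, 2), Add(6, Mul(-1, Pow(9, Rational(1, 2)))))), Rational(1, 4012)) = Mul(Add(78, Mul(Rational(3, 2), Add(6, Mul(-1, 3)))), Rational(1, 4012)) = Mul(Add(78, Mul(Rational(3, 2), Add(6, -3))), Rational(1, 4012)) = Mul(Add(78, Mul(Rational(3, 2), 3)), Rational(1, 4012)) = Mul(Add(78, Rational(9, 2)), Rational(1, 4012)) = Mul(Rational(165, 2), Rational(1, 4012)) = Rational(165, 8024)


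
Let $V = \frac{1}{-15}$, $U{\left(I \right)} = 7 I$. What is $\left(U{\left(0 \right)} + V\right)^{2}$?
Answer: $\frac{1}{225} \approx 0.0044444$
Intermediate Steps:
$V = - \frac{1}{15} \approx -0.066667$
$\left(U{\left(0 \right)} + V\right)^{2} = \left(7 \cdot 0 - \frac{1}{15}\right)^{2} = \left(0 - \frac{1}{15}\right)^{2} = \left(- \frac{1}{15}\right)^{2} = \frac{1}{225}$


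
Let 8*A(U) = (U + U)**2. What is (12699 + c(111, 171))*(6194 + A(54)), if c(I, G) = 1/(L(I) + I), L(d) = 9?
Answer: 2915184353/30 ≈ 9.7173e+7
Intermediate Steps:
A(U) = U**2/2 (A(U) = (U + U)**2/8 = (2*U)**2/8 = (4*U**2)/8 = U**2/2)
c(I, G) = 1/(9 + I)
(12699 + c(111, 171))*(6194 + A(54)) = (12699 + 1/(9 + 111))*(6194 + (1/2)*54**2) = (12699 + 1/120)*(6194 + (1/2)*2916) = (12699 + 1/120)*(6194 + 1458) = (1523881/120)*7652 = 2915184353/30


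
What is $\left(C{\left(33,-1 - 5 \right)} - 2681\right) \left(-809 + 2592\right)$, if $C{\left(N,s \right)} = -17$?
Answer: $-4810534$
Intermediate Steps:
$\left(C{\left(33,-1 - 5 \right)} - 2681\right) \left(-809 + 2592\right) = \left(-17 - 2681\right) \left(-809 + 2592\right) = \left(-2698\right) 1783 = -4810534$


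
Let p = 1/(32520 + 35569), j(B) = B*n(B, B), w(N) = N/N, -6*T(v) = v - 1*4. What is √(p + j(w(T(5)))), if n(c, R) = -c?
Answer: 2*I*√1159010958/68089 ≈ 0.99999*I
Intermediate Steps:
T(v) = ⅔ - v/6 (T(v) = -(v - 1*4)/6 = -(v - 4)/6 = -(-4 + v)/6 = ⅔ - v/6)
w(N) = 1
j(B) = -B² (j(B) = B*(-B) = -B²)
p = 1/68089 ≈ 1.4687e-5
√(p + j(w(T(5)))) = √(1/68089 - 1*1²) = √(1/68089 - 1*1) = √(1/68089 - 1) = √(-68088/68089) = 2*I*√1159010958/68089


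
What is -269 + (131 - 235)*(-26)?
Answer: 2435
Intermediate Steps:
-269 + (131 - 235)*(-26) = -269 - 104*(-26) = -269 + 2704 = 2435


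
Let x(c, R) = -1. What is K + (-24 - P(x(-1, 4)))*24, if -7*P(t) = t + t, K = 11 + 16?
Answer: -3891/7 ≈ -555.86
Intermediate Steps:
K = 27
P(t) = -2*t/7 (P(t) = -(t + t)/7 = -2*t/7)
K + (-24 - P(x(-1, 4)))*24 = 27 + (-24 - (-2)*(-1)/7)*24 = 27 + (-24 - 1*2/7)*24 = 27 + (-24 - 2/7)*24 = 27 - 170/7*24 = 27 - 4080/7 = -3891/7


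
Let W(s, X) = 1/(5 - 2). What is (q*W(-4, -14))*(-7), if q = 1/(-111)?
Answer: 7/333 ≈ 0.021021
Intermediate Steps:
W(s, X) = 1/3
q = -1/111 ≈ -0.0090090
(q*W(-4, -14))*(-7) = -1/111*1/3*(-7) = -1/333*(-7) = 7/333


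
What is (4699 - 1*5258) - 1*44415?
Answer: -44974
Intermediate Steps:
(4699 - 1*5258) - 1*44415 = (4699 - 5258) - 44415 = -559 - 44415 = -44974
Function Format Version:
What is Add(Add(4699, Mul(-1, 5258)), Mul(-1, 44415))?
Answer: -44974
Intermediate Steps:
Add(Add(4699, Mul(-1, 5258)), Mul(-1, 44415)) = Add(Add(4699, -5258), -44415) = Add(-559, -44415) = -44974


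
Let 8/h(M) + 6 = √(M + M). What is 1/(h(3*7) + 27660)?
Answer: 20751/574138612 - √42/574138612 ≈ 3.6132e-5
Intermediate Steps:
h(M) = 8/(-6 + √2*√M) (h(M) = 8/(-6 + √(M + M)) = 8/(-6 + √(2*M)) = 8/(-6 + √2*√M))
1/(h(3*7) + 27660) = 1/(8/(-6 + √2*√(3*7)) + 27660) = 1/(8/(-6 + √2*√21) + 27660) = 1/(8/(-6 + √42) + 27660) = 1/(27660 + 8/(-6 + √42))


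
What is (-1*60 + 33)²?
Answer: 729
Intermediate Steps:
(-1*60 + 33)² = (-60 + 33)² = (-27)² = 729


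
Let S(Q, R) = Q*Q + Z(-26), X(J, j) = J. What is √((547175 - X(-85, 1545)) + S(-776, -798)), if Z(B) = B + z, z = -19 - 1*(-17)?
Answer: 12*√7982 ≈ 1072.1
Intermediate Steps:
z = -2 (z = -19 + 17 = -2)
Z(B) = -2 + B (Z(B) = B - 2 = -2 + B)
S(Q, R) = -28 + Q² (S(Q, R) = Q*Q + (-2 - 26) = Q² - 28 = -28 + Q²)
√((547175 - X(-85, 1545)) + S(-776, -798)) = √((547175 - 1*(-85)) + (-28 + (-776)²)) = √((547175 + 85) + (-28 + 602176)) = √(547260 + 602148) = √1149408 = 12*√7982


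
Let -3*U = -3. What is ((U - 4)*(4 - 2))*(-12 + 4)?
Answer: 48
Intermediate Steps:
U = 1 (U = -⅓*(-3) = 1)
((U - 4)*(4 - 2))*(-12 + 4) = ((1 - 4)*(4 - 2))*(-12 + 4) = -3*2*(-8) = -6*(-8) = 48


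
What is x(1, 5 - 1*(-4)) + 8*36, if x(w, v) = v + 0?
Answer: 297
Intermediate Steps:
x(w, v) = v
x(1, 5 - 1*(-4)) + 8*36 = (5 - 1*(-4)) + 8*36 = (5 + 4) + 288 = 9 + 288 = 297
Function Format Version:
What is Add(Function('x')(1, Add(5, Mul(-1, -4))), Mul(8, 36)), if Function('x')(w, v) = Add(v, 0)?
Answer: 297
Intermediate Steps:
Function('x')(w, v) = v
Add(Function('x')(1, Add(5, Mul(-1, -4))), Mul(8, 36)) = Add(Add(5, Mul(-1, -4)), Mul(8, 36)) = Add(Add(5, 4), 288) = Add(9, 288) = 297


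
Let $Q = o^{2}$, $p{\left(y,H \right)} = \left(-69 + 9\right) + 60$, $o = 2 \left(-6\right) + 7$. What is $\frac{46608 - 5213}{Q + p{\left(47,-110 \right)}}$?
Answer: $\frac{8279}{5} \approx 1655.8$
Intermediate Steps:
$o = -5$ ($o = -12 + 7 = -5$)
$p{\left(y,H \right)} = 0$ ($p{\left(y,H \right)} = -60 + 60 = 0$)
$Q = 25$ ($Q = \left(-5\right)^{2} = 25$)
$\frac{46608 - 5213}{Q + p{\left(47,-110 \right)}} = \frac{46608 - 5213}{25 + 0} = \frac{41395}{25} = 41395 \cdot \frac{1}{25} = \frac{8279}{5}$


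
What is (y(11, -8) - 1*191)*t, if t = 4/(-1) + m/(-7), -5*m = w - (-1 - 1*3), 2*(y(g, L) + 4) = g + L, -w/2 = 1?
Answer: 26703/35 ≈ 762.94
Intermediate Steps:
w = -2 (w = -2*1 = -2)
y(g, L) = -4 + L/2 + g/2 (y(g, L) = -4 + (g + L)/2 = -4 + (L + g)/2 = -4 + (L/2 + g/2) = -4 + L/2 + g/2)
m = -⅖ (m = -(-2 - (-1 - 1*3))/5 = -(-2 - (-1 - 3))/5 = -(-2 - 1*(-4))/5 = -(-2 + 4)/5 = -⅕*2 = -⅖ ≈ -0.40000)
t = -138/35 (t = 4/(-1) - ⅖/(-7) = 4*(-1) - ⅖*(-⅐) = -4 + 2/35 = -138/35 ≈ -3.9429)
(y(11, -8) - 1*191)*t = ((-4 + (½)*(-8) + (½)*11) - 1*191)*(-138/35) = ((-4 - 4 + 11/2) - 191)*(-138/35) = (-5/2 - 191)*(-138/35) = -387/2*(-138/35) = 26703/35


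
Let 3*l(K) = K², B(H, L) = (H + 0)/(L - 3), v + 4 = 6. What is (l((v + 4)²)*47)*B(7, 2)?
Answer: -142128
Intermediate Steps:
v = 2 (v = -4 + 6 = 2)
B(H, L) = H/(-3 + L)
l(K) = K²/3
(l((v + 4)²)*47)*B(7, 2) = ((((2 + 4)²)²/3)*47)*(7/(-3 + 2)) = (((6²)²/3)*47)*(7/(-1)) = (((⅓)*36²)*47)*(7*(-1)) = (((⅓)*1296)*47)*(-7) = (432*47)*(-7) = 20304*(-7) = -142128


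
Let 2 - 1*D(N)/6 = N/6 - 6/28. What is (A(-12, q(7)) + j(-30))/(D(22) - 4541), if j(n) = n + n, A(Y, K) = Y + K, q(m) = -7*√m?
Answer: 21/1327 + 49*√7/31848 ≈ 0.019896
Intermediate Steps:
A(Y, K) = K + Y
D(N) = 93/7 - N (D(N) = 12 - 6*(N/6 - 6/28) = 12 - 6*(N*(⅙) - 6*1/28) = 12 - 6*(N/6 - 3/14) = 12 - 6*(-3/14 + N/6) = 12 + (9/7 - N) = 93/7 - N)
j(n) = 2*n
(A(-12, q(7)) + j(-30))/(D(22) - 4541) = ((-7*√7 - 12) + 2*(-30))/((93/7 - 1*22) - 4541) = ((-12 - 7*√7) - 60)/((93/7 - 22) - 4541) = (-72 - 7*√7)/(-61/7 - 4541) = (-72 - 7*√7)/(-31848/7) = (-72 - 7*√7)*(-7/31848) = 21/1327 + 49*√7/31848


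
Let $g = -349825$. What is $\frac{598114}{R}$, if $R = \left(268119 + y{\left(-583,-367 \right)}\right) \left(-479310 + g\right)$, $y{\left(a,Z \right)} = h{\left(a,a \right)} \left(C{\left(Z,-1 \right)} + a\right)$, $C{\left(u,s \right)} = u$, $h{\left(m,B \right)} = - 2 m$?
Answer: $\frac{598114}{696125992435} \approx 8.592 \cdot 10^{-7}$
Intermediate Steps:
$y{\left(a,Z \right)} = - 2 a \left(Z + a\right)$
$R = 696125992435$ ($R = \left(268119 - - 1166 \left(-367 - 583\right)\right) \left(-479310 - 349825\right) = \left(268119 - \left(-1166\right) \left(-950\right)\right) \left(-829135\right) = \left(268119 - 1107700\right) \left(-829135\right) = \left(-839581\right) \left(-829135\right) = 696125992435$)
$\frac{598114}{R} = \frac{598114}{696125992435}$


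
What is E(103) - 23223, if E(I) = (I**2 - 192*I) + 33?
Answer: -32357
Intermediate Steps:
E(I) = 33 + I**2 - 192*I
E(103) - 23223 = (33 + 103**2 - 192*103) - 23223 = (33 + 10609 - 19776) - 23223 = -9134 - 23223 = -32357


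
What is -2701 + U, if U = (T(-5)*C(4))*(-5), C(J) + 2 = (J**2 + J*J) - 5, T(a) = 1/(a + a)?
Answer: -5377/2 ≈ -2688.5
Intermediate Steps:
T(a) = 1/(2*a)
C(J) = -7 + 2*J**2 (C(J) = -2 + ((J**2 + J*J) - 5) = -2 + ((J**2 + J**2) - 5) = -2 + (2*J**2 - 5) = -2 + (-5 + 2*J**2) = -7 + 2*J**2)
U = 25/2 (U = (((1/2)/(-5))*(-7 + 2*4**2))*(-5) = (((1/2)*(-1/5))*(-7 + 2*16))*(-5) = -(-7 + 32)/10*(-5) = -1/10*25*(-5) = -5/2*(-5) = 25/2 ≈ 12.500)
-2701 + U = -2701 + 25/2 = -5377/2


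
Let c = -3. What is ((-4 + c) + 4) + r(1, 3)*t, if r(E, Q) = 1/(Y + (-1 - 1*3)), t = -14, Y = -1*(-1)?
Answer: 5/3 ≈ 1.6667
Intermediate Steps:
Y = 1
r(E, Q) = -⅓ (r(E, Q) = 1/(1 + (-1 - 1*3)) = 1/(1 + (-1 - 3)) = 1/(1 - 4) = 1/(-3) = -⅓)
((-4 + c) + 4) + r(1, 3)*t = ((-4 - 3) + 4) - ⅓*(-14) = (-7 + 4) + 14/3 = -3 + 14/3 = 5/3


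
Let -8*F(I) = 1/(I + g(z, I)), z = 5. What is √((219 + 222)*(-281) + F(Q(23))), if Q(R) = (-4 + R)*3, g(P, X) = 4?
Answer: I*√7377760778/244 ≈ 352.02*I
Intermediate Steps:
Q(R) = -12 + 3*R
F(I) = -1/(8*(4 + I)) (F(I) = -1/(8*(I + 4)) = -1/(8*(4 + I)))
√((219 + 222)*(-281) + F(Q(23))) = √((219 + 222)*(-281) - 1/(32 + 8*(-12 + 3*23))) = √(441*(-281) - 1/(32 + 8*(-12 + 69))) = √(-123921 - 1/(32 + 8*57)) = √(-123921 - 1/(32 + 456)) = √(-123921 - 1/488) = √(-60473449/488) = I*√7377760778/244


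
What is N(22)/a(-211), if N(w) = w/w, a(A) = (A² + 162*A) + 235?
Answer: 1/10574 ≈ 9.4572e-5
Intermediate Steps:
a(A) = 235 + A² + 162*A
N(w) = 1
N(22)/a(-211) = 1/(235 + (-211)² + 162*(-211)) = 1/(235 + 44521 - 34182) = 1/10574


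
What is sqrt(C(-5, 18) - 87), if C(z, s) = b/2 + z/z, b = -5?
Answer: I*sqrt(354)/2 ≈ 9.4074*I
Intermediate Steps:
C(z, s) = -3/2 (C(z, s) = -5/2 + z/z = -5*1/2 + 1 = -5/2 + 1 = -3/2)
sqrt(C(-5, 18) - 87) = sqrt(-3/2 - 87) = sqrt(-177/2) = I*sqrt(354)/2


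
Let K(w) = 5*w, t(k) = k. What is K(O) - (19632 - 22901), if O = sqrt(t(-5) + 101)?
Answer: 3269 + 20*sqrt(6) ≈ 3318.0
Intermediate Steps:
O = 4*sqrt(6) (O = sqrt(-5 + 101) = sqrt(96) = 4*sqrt(6) ≈ 9.7980)
K(O) - (19632 - 22901) = 5*(4*sqrt(6)) - (19632 - 22901) = 20*sqrt(6) - 1*(-3269) = 20*sqrt(6) + 3269 = 3269 + 20*sqrt(6)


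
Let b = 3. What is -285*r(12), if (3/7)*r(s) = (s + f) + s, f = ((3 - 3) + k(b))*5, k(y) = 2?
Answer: -22610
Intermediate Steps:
f = 10 (f = ((3 - 3) + 2)*5 = (0 + 2)*5 = 2*5 = 10)
r(s) = 70/3 + 14*s/3 (r(s) = 7*((s + 10) + s)/3 = 7*((10 + s) + s)/3 = 7*(10 + 2*s)/3 = 70/3 + 14*s/3)
-285*r(12) = -285*(70/3 + (14/3)*12) = -285*(70/3 + 56) = -285*238/3 = -22610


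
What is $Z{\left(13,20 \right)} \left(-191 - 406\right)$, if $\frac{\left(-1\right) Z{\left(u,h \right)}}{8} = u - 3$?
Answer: $47760$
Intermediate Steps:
$Z{\left(u,h \right)} = 24 - 8 u$ ($Z{\left(u,h \right)} = - 8 \left(u - 3\right) = - 8 \left(-3 + u\right) = 24 - 8 u$)
$Z{\left(13,20 \right)} \left(-191 - 406\right) = \left(24 - 104\right) \left(-191 - 406\right) = \left(24 - 104\right) \left(-597\right) = \left(-80\right) \left(-597\right) = 47760$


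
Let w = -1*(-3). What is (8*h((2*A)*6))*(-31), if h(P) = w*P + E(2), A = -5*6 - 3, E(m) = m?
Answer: 294128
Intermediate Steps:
A = -33 (A = -30 - 3 = -33)
w = 3
h(P) = 2 + 3*P (h(P) = 3*P + 2 = 2 + 3*P)
(8*h((2*A)*6))*(-31) = (8*(2 + 3*((2*(-33))*6)))*(-31) = (8*(2 + 3*(-66*6)))*(-31) = (8*(2 + 3*(-396)))*(-31) = (8*(2 - 1188))*(-31) = (8*(-1186))*(-31) = -9488*(-31) = 294128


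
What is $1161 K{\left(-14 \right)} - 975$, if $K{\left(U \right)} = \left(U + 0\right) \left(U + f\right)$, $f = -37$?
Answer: $827979$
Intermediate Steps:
$K{\left(U \right)} = U \left(-37 + U\right)$ ($K{\left(U \right)} = \left(U + 0\right) \left(U - 37\right) = U \left(-37 + U\right)$)
$1161 K{\left(-14 \right)} - 975 = 1161 \left(- 14 \left(-37 - 14\right)\right) - 975 = 1161 \left(\left(-14\right) \left(-51\right)\right) - 975 = 1161 \cdot 714 - 975 = 828954 - 975 = 827979$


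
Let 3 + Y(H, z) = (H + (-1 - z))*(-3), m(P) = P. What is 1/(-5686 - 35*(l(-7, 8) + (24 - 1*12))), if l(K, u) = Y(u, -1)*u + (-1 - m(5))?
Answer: 1/1664 ≈ 0.00060096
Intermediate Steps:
Y(H, z) = -3*H + 3*z (Y(H, z) = -3 + (H + (-1 - z))*(-3) = -3 + (-1 + H - z)*(-3) = -3 + (3 - 3*H + 3*z) = -3*H + 3*z)
l(K, u) = -6 + u*(-3 - 3*u) (l(K, u) = (-3*u + 3*(-1))*u + (-1 - 1*5) = (-3*u - 3)*u + (-1 - 5) = (-3 - 3*u)*u - 6 = u*(-3 - 3*u) - 6 = -6 + u*(-3 - 3*u))
1/(-5686 - 35*(l(-7, 8) + (24 - 1*12))) = 1/(-5686 - 35*((-6 - 3*8*(1 + 8)) + (24 - 1*12))) = 1/(-5686 - 35*((-6 - 3*8*9) + (24 - 12))) = 1/(-5686 - 35*((-6 - 216) + 12)) = 1/(-5686 - 35*(-222 + 12)) = 1/(-5686 - 35*(-210)) = 1/(-5686 + 7350) = 1/1664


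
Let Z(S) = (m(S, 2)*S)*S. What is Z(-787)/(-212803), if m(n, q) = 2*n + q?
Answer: 973648068/212803 ≈ 4575.4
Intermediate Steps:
m(n, q) = q + 2*n
Z(S) = S**2*(2 + 2*S) (Z(S) = ((2 + 2*S)*S)*S = (S*(2 + 2*S))*S = S**2*(2 + 2*S))
Z(-787)/(-212803) = (2*(-787)**2*(1 - 787))/(-212803) = (2*619369*(-786))*(-1/212803) = -973648068*(-1/212803) = 973648068/212803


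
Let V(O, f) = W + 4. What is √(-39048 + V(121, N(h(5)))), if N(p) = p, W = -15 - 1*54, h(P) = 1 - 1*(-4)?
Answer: I*√39113 ≈ 197.77*I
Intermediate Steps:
h(P) = 5 (h(P) = 1 + 4 = 5)
W = -69 (W = -15 - 54 = -69)
V(O, f) = -65 (V(O, f) = -69 + 4 = -65)
√(-39048 + V(121, N(h(5)))) = √(-39048 - 65) = √(-39113) = I*√39113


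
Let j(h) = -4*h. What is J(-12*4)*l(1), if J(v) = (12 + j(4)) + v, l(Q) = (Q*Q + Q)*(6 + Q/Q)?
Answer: -728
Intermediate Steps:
l(Q) = 7*Q + 7*Q² (l(Q) = (Q² + Q)*(6 + 1) = (Q + Q²)*7 = 7*Q + 7*Q²)
J(v) = -4 + v (J(v) = (12 - 4*4) + v = (12 - 16) + v = -4 + v)
J(-12*4)*l(1) = (-4 - 12*4)*(7*1*(1 + 1)) = (-4 - 48)*(7*1*2) = -52*14 = -728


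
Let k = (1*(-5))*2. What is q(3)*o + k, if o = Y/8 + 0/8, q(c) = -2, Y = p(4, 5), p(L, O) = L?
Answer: -11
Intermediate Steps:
Y = 4
k = -10 (k = -5*2 = -10)
o = ½ (o = 4/8 + 0/8 = 4*(⅛) + 0*(⅛) = ½ + 0 = ½ ≈ 0.50000)
q(3)*o + k = -2*½ - 10 = -1 - 10 = -11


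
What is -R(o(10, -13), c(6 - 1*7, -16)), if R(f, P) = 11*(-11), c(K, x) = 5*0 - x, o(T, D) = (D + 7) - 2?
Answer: 121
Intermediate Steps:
o(T, D) = 5 + D (o(T, D) = (7 + D) - 2 = 5 + D)
c(K, x) = -x (c(K, x) = 0 - x = -x)
R(f, P) = -121
-R(o(10, -13), c(6 - 1*7, -16)) = -1*(-121) = 121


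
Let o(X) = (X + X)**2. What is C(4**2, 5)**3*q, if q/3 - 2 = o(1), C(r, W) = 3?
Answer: 486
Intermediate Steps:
o(X) = 4*X**2 (o(X) = (2*X)**2 = 4*X**2)
q = 18 (q = 6 + 3*(4*1**2) = 6 + 3*(4*1) = 6 + 3*4 = 6 + 12 = 18)
C(4**2, 5)**3*q = 3**3*18 = 27*18 = 486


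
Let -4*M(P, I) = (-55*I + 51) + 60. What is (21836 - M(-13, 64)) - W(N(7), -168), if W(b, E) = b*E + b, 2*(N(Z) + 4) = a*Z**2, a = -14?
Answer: -147861/4 ≈ -36965.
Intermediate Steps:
M(P, I) = -111/4 + 55*I/4 (M(P, I) = -((-55*I + 51) + 60)/4 = -((51 - 55*I) + 60)/4 = -(111 - 55*I)/4 = -111/4 + 55*I/4)
N(Z) = -4 - 7*Z**2 (N(Z) = -4 + (-14*Z**2)/2 = -4 - 7*Z**2)
W(b, E) = b + E*b (W(b, E) = E*b + b = b + E*b)
(21836 - M(-13, 64)) - W(N(7), -168) = (21836 - (-111/4 + (55/4)*64)) - (-4 - 7*7**2)*(1 - 168) = (21836 - (-111/4 + 880)) - (-4 - 7*49)*(-167) = (21836 - 1*3409/4) - (-4 - 343)*(-167) = (21836 - 3409/4) - (-347)*(-167) = 83935/4 - 1*57949 = 83935/4 - 57949 = -147861/4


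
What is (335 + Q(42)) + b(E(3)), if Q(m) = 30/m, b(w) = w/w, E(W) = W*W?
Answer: 2357/7 ≈ 336.71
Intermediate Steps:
E(W) = W²
b(w) = 1
(335 + Q(42)) + b(E(3)) = (335 + 30/42) + 1 = (335 + 30*(1/42)) + 1 = (335 + 5/7) + 1 = 2350/7 + 1 = 2357/7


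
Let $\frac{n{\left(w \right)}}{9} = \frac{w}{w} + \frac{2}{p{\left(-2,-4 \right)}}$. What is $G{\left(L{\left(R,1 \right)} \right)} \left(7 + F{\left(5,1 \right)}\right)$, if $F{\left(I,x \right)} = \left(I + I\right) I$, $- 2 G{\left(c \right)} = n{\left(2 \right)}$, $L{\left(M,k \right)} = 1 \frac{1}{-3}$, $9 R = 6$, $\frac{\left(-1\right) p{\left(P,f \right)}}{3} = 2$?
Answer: $-171$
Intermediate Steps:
$p{\left(P,f \right)} = -6$ ($p{\left(P,f \right)} = \left(-3\right) 2 = -6$)
$R = \frac{2}{3}$ ($R = \frac{1}{9} \cdot 6 = \frac{2}{3} \approx 0.66667$)
$L{\left(M,k \right)} = - \frac{1}{3}$ ($L{\left(M,k \right)} = 1 \left(- \frac{1}{3}\right) = - \frac{1}{3}$)
$n{\left(w \right)} = 6$ ($n{\left(w \right)} = 9 \left(\frac{w}{w} + \frac{2}{-6}\right) = 9 \left(1 + 2 \left(- \frac{1}{6}\right)\right) = 9 \left(1 - \frac{1}{3}\right) = 9 \cdot \frac{2}{3} = 6$)
$G{\left(c \right)} = -3$ ($G{\left(c \right)} = \left(- \frac{1}{2}\right) 6 = -3$)
$F{\left(I,x \right)} = 2 I^{2}$ ($F{\left(I,x \right)} = 2 I I = 2 I^{2}$)
$G{\left(L{\left(R,1 \right)} \right)} \left(7 + F{\left(5,1 \right)}\right) = - 3 \left(7 + 2 \cdot 5^{2}\right) = - 3 \left(7 + 2 \cdot 25\right) = - 3 \left(7 + 50\right) = \left(-3\right) 57 = -171$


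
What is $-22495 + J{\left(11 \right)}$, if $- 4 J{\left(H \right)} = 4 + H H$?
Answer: $- \frac{90105}{4} \approx -22526.0$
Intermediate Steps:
$J{\left(H \right)} = -1 - \frac{H^{2}}{4}$ ($J{\left(H \right)} = - \frac{4 + H H}{4} = - \frac{4 + H^{2}}{4} = -1 - \frac{H^{2}}{4}$)
$-22495 + J{\left(11 \right)} = -22495 - \left(1 + \frac{11^{2}}{4}\right) = -22495 - \frac{125}{4} = - \frac{90105}{4}$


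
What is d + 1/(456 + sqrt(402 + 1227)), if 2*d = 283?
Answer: 19461931/137538 - sqrt(181)/68769 ≈ 141.50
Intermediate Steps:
d = 283/2 (d = (1/2)*283 = 283/2 ≈ 141.50)
d + 1/(456 + sqrt(402 + 1227)) = 283/2 + 1/(456 + sqrt(402 + 1227)) = 283/2 + 1/(456 + sqrt(1629)) = 283/2 + 1/(456 + 3*sqrt(181))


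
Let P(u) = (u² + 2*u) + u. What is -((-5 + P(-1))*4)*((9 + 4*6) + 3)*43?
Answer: 43344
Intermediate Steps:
P(u) = u² + 3*u
-((-5 + P(-1))*4)*((9 + 4*6) + 3)*43 = -((-5 - (3 - 1))*4)*((9 + 4*6) + 3)*43 = -((-5 - 1*2)*4)*((9 + 24) + 3)*43 = -((-5 - 2)*4)*(33 + 3)*43 = --7*4*36*43 = -(-28*36)*43 = -(-1008)*43 = -1*(-43344) = 43344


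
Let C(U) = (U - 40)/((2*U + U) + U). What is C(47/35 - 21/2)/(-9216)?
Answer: -1147/7876608 ≈ -0.00014562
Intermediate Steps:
C(U) = (-40 + U)/(4*U) (C(U) = (-40 + U)/(3*U + U) = (-40 + U)/((4*U)) = (-40 + U)*(1/(4*U)) = (-40 + U)/(4*U))
C(47/35 - 21/2)/(-9216) = ((-40 + (47/35 - 21/2))/(4*(47/35 - 21/2)))/(-9216) = ((-40 + (47*(1/35) - 21*½))/(4*(47*(1/35) - 21*½)))*(-1/9216) = ((-40 + (47/35 - 21/2))/(4*(47/35 - 21/2)))*(-1/9216) = ((-40 - 641/70)/(4*(-641/70)))*(-1/9216) = ((¼)*(-70/641)*(-3441/70))*(-1/9216) = (3441/2564)*(-1/9216) = -1147/7876608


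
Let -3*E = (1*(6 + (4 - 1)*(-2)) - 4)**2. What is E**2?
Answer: 256/9 ≈ 28.444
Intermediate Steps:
E = -16/3 (E = -(1*(6 + (4 - 1)*(-2)) - 4)**2/3 = -(1*(6 + 3*(-2)) - 4)**2/3 = -(1*(6 - 6) - 4)**2/3 = -(1*0 - 4)**2/3 = -(0 - 4)**2/3 = -1/3*(-4)**2 = -1/3*16 = -16/3 ≈ -5.3333)
E**2 = (-16/3)**2 = 256/9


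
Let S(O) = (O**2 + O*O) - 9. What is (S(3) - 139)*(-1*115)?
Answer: 14950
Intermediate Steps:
S(O) = -9 + 2*O**2 (S(O) = (O**2 + O**2) - 9 = 2*O**2 - 9 = -9 + 2*O**2)
(S(3) - 139)*(-1*115) = ((-9 + 2*3**2) - 139)*(-1*115) = ((-9 + 2*9) - 139)*(-115) = ((-9 + 18) - 139)*(-115) = (9 - 139)*(-115) = -130*(-115) = 14950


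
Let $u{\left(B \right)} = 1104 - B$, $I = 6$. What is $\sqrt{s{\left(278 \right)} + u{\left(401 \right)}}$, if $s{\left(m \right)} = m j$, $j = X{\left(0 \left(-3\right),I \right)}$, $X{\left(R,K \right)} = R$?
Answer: $\sqrt{703} \approx 26.514$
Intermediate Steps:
$j = 0$ ($j = 0 \left(-3\right) = 0$)
$s{\left(m \right)} = 0$ ($s{\left(m \right)} = m 0 = 0$)
$\sqrt{s{\left(278 \right)} + u{\left(401 \right)}} = \sqrt{0 + \left(1104 - 401\right)} = \sqrt{0 + 703} = \sqrt{703}$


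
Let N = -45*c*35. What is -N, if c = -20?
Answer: -31500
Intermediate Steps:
N = 31500 (N = -45*(-20)*35 = 900*35 = 31500)
-N = -1*31500 = -31500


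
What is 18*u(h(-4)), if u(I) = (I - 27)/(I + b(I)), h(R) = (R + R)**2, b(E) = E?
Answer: 333/64 ≈ 5.2031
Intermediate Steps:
h(R) = 4*R**2 (h(R) = (2*R)**2 = 4*R**2)
u(I) = (-27 + I)/(2*I) (u(I) = (I - 27)/(I + I) = (-27 + I)/((2*I)) = (-27 + I)*(1/(2*I)) = (-27 + I)/(2*I))
18*u(h(-4)) = 18*((-27 + 4*(-4)**2)/(2*((4*(-4)**2)))) = 18*((-27 + 4*16)/(2*((4*16)))) = 18*((1/2)*(-27 + 64)/64) = 18*((1/2)*(1/64)*37) = 18*(37/128) = 333/64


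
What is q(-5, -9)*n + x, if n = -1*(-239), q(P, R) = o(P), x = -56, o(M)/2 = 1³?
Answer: 422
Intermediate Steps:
o(M) = 2 (o(M) = 2*1³ = 2*1 = 2)
q(P, R) = 2
n = 239
q(-5, -9)*n + x = 2*239 - 56 = 478 - 56 = 422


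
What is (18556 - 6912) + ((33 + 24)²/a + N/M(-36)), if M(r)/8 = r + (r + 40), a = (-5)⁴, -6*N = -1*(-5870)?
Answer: 5593449607/480000 ≈ 11653.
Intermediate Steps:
N = -2935/3 (N = -(-1)*(-5870)/6 = -⅙*5870 = -2935/3 ≈ -978.33)
a = 625
M(r) = 320 + 16*r (M(r) = 8*(r + (r + 40)) = 8*(r + (40 + r)) = 8*(40 + 2*r) = 320 + 16*r)
(18556 - 6912) + ((33 + 24)²/a + N/M(-36)) = (18556 - 6912) + ((33 + 24)²/625 - 2935/(3*(320 + 16*(-36)))) = 11644 + (57²*(1/625) - 2935/(3*(320 - 576))) = 11644 + (3249*(1/625) - 2935/3/(-256)) = 11644 + (3249/625 - 2935/3*(-1/256)) = 11644 + (3249/625 + 2935/768) = 11644 + 4329607/480000 = 5593449607/480000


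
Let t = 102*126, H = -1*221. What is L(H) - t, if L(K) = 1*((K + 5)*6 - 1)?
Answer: -14149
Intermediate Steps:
H = -221
L(K) = 29 + 6*K (L(K) = 1*((5 + K)*6 - 1) = 1*((30 + 6*K) - 1) = 1*(29 + 6*K) = 29 + 6*K)
t = 12852
L(H) - t = (29 + 6*(-221)) - 1*12852 = (29 - 1326) - 12852 = -1297 - 12852 = -14149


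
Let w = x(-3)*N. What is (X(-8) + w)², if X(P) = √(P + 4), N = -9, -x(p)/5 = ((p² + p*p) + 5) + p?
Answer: 809996 + 3600*I ≈ 8.1e+5 + 3600.0*I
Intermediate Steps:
x(p) = -25 - 10*p² - 5*p (x(p) = -5*(((p² + p*p) + 5) + p) = -5*(((p² + p²) + 5) + p) = -5*((2*p² + 5) + p) = -5*((5 + 2*p²) + p) = -5*(5 + p + 2*p²) = -25 - 10*p² - 5*p)
X(P) = √(4 + P)
w = 900 (w = (-25 - 10*(-3)² - 5*(-3))*(-9) = (-25 - 10*9 + 15)*(-9) = (-25 - 90 + 15)*(-9) = -100*(-9) = 900)
(X(-8) + w)² = (√(4 - 8) + 900)² = (√(-4) + 900)² = (2*I + 900)² = (900 + 2*I)²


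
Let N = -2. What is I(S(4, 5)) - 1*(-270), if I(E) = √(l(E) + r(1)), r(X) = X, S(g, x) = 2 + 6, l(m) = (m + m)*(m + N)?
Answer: 270 + √97 ≈ 279.85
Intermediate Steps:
l(m) = 2*m*(-2 + m) (l(m) = (m + m)*(m - 2) = (2*m)*(-2 + m) = 2*m*(-2 + m))
S(g, x) = 8
I(E) = √(1 + 2*E*(-2 + E)) (I(E) = √(2*E*(-2 + E) + 1) = √(1 + 2*E*(-2 + E)))
I(S(4, 5)) - 1*(-270) = √(1 + 2*8*(-2 + 8)) - 1*(-270) = √(1 + 2*8*6) + 270 = √(1 + 96) + 270 = √97 + 270 = 270 + √97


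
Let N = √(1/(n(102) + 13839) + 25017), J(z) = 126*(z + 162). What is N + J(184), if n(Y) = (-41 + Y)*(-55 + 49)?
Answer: 43596 + √504569900874/4491 ≈ 43754.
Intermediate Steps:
n(Y) = 246 - 6*Y (n(Y) = (-41 + Y)*(-6) = 246 - 6*Y)
J(z) = 20412 + 126*z (J(z) = 126*(162 + z) = 20412 + 126*z)
N = √504569900874/4491 (N = √(1/((246 - 6*102) + 13839) + 25017) = √(1/((246 - 612) + 13839) + 25017) = √(1/(-366 + 13839) + 25017) = √(1/13473 + 25017) = √(337054042/13473) = √504569900874/4491 ≈ 158.17)
N + J(184) = √504569900874/4491 + (20412 + 126*184) = √504569900874/4491 + (20412 + 23184) = √504569900874/4491 + 43596 = 43596 + √504569900874/4491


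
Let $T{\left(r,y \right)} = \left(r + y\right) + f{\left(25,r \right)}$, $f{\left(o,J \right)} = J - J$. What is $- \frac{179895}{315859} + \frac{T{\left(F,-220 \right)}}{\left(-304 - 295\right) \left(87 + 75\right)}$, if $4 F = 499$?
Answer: $- \frac{23235420587}{40867100856} \approx -0.56856$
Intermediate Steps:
$f{\left(o,J \right)} = 0$
$F = \frac{499}{4}$ ($F = \frac{1}{4} \cdot 499 = \frac{499}{4} \approx 124.75$)
$T{\left(r,y \right)} = r + y$ ($T{\left(r,y \right)} = \left(r + y\right) + 0 = r + y$)
$- \frac{179895}{315859} + \frac{T{\left(F,-220 \right)}}{\left(-304 - 295\right) \left(87 + 75\right)} = - \frac{179895}{315859} + \frac{\frac{499}{4} - 220}{\left(-304 - 295\right) \left(87 + 75\right)} = \left(-179895\right) \frac{1}{315859} - \frac{381}{4 \left(\left(-599\right) 162\right)} = - \frac{179895}{315859} - \frac{381}{4 \left(-97038\right)} = - \frac{179895}{315859} - - \frac{127}{129384} = - \frac{179895}{315859} + \frac{127}{129384} = - \frac{23235420587}{40867100856}$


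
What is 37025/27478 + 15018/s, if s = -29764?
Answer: 86168437/102231899 ≈ 0.84287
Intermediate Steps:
37025/27478 + 15018/s = 37025/27478 + 15018/(-29764) = 37025*(1/27478) + 15018*(-1/29764) = 37025/27478 - 7509/14882 = 86168437/102231899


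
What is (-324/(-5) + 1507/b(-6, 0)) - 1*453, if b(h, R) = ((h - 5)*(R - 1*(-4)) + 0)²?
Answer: -340931/880 ≈ -387.42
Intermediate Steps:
b(h, R) = (-5 + h)²*(4 + R)² (b(h, R) = ((-5 + h)*(R + 4) + 0)² = ((-5 + h)*(4 + R) + 0)² = ((-5 + h)*(4 + R))² = (-5 + h)²*(4 + R)²)
(-324/(-5) + 1507/b(-6, 0)) - 1*453 = (-324/(-5) + 1507/(((-5 - 6)²*(4 + 0)²))) - 1*453 = (-324*(-⅕) + 1507/(((-11)²*4²))) - 453 = (324/5 + 1507/((121*16))) - 453 = (324/5 + 1507/1936) - 453 = (324/5 + 1507*(1/1936)) - 453 = (324/5 + 137/176) - 453 = 57709/880 - 453 = -340931/880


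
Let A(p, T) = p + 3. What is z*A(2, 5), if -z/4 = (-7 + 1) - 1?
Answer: 140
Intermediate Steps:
A(p, T) = 3 + p
z = 28 (z = -4*((-7 + 1) - 1) = -4*(-6 - 1) = -4*(-7) = 28)
z*A(2, 5) = 28*(3 + 2) = 28*5 = 140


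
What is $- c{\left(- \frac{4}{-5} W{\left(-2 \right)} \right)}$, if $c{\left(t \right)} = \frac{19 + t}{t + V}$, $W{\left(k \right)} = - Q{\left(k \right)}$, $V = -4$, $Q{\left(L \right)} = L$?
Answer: $\frac{103}{12} \approx 8.5833$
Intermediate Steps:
$W{\left(k \right)} = - k$
$c{\left(t \right)} = \frac{19 + t}{-4 + t}$ ($c{\left(t \right)} = \frac{19 + t}{t - 4} = \frac{19 + t}{-4 + t}$)
$- c{\left(- \frac{4}{-5} W{\left(-2 \right)} \right)} = - \frac{19 + - \frac{4}{-5} \left(\left(-1\right) \left(-2\right)\right)}{-4 + - \frac{4}{-5} \left(\left(-1\right) \left(-2\right)\right)} = - \frac{19 + \left(-4\right) \left(- \frac{1}{5}\right) 2}{-4 + \left(-4\right) \left(- \frac{1}{5}\right) 2} = - \frac{19 + \frac{4}{5} \cdot 2}{-4 + \frac{4}{5} \cdot 2} = - \frac{19 + \frac{8}{5}}{-4 + \frac{8}{5}} = - \frac{103}{\left(- \frac{12}{5}\right) 5} = - \frac{\left(-5\right) 103}{12 \cdot 5} = \left(-1\right) \left(- \frac{103}{12}\right) = \frac{103}{12}$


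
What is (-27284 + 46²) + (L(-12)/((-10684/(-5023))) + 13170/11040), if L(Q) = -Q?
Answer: -24731613943/982928 ≈ -25161.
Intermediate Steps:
(-27284 + 46²) + (L(-12)/((-10684/(-5023))) + 13170/11040) = (-27284 + 46²) + ((-1*(-12))/((-10684/(-5023))) + 13170/11040) = (-27284 + 2116) + (12/((-10684*(-1/5023))) + 13170*(1/11040)) = -25168 + (12/(10684/5023) + 439/368) = -25168 + (12*(5023/10684) + 439/368) = -25168 + (15069/2671 + 439/368) = -25168 + 6717961/982928 = -24731613943/982928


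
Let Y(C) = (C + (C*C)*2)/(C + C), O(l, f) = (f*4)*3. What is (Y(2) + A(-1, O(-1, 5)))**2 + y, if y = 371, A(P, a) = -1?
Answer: 1493/4 ≈ 373.25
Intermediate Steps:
O(l, f) = 12*f (O(l, f) = (4*f)*3 = 12*f)
Y(C) = (C + 2*C**2)/(2*C) (Y(C) = (C + C**2*2)/((2*C)) = (C + 2*C**2)*(1/(2*C)) = (C + 2*C**2)/(2*C))
(Y(2) + A(-1, O(-1, 5)))**2 + y = ((1/2 + 2) - 1)**2 + 371 = (5/2 - 1)**2 + 371 = (3/2)**2 + 371 = 9/4 + 371 = 1493/4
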